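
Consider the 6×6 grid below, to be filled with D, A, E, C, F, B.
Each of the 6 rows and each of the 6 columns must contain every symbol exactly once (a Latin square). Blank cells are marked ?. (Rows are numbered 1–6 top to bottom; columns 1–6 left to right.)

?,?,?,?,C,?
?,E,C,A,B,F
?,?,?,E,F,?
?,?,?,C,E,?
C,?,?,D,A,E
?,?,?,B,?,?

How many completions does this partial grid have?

32

Row 1, column 1: eliminating its row and column leaves {D, A, E, F, B}.
Row 1, column 2: eliminating its row and column leaves {D, A, F, B}.
Row 1, column 3: eliminating its row and column leaves {D, A, E, F, B}.
Row 1, column 4: eliminating its row and column leaves {F}.
Row 1, column 6: eliminating its row and column leaves {D, A, B}.
Row 2, column 1: eliminating its row and column leaves {D}.
Row 3, column 1: eliminating its row and column leaves {D, A, B}.
Row 3, column 2: eliminating its row and column leaves {D, A, C, B}.
Row 3, column 3: eliminating its row and column leaves {D, A, B}.
Row 3, column 6: eliminating its row and column leaves {D, A, C, B}.
Row 4, column 1: eliminating its row and column leaves {D, A, F, B}.
Row 4, column 2: eliminating its row and column leaves {D, A, F, B}.
Row 4, column 3: eliminating its row and column leaves {D, A, F, B}.
Row 4, column 6: eliminating its row and column leaves {D, A, B}.
Row 5, column 2: eliminating its row and column leaves {F, B}.
Row 5, column 3: eliminating its row and column leaves {F, B}.
Row 6, column 1: eliminating its row and column leaves {D, A, E, F}.
Row 6, column 2: eliminating its row and column leaves {D, A, C, F}.
Row 6, column 3: eliminating its row and column leaves {D, A, E, F}.
Row 6, column 5: eliminating its row and column leaves {D}.
Row 6, column 6: eliminating its row and column leaves {D, A, C}.
Enumerating the assignments across these blanks that avoid any row or column repeat gives 32 completions.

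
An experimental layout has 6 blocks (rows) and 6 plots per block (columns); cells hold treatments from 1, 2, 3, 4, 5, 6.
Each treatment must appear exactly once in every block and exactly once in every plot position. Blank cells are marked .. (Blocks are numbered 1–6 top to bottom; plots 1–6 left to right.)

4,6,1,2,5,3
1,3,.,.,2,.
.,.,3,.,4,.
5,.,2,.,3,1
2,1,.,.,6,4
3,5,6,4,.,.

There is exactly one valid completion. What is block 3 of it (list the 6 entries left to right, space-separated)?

6 2 3 1 4 5

Block 3, plot 1: block 3 has {3, 4} and plot 1 has {1, 2, 3, 4, 5}, leaving only 6.
Block 3, plot 2: block 3 has {3, 4, 6} and plot 2 has {1, 3, 5, 6}, leaving only 2.
Block 3, plot 6: block 3 has {2, 3, 4, 6} and plot 6 has {1, 3, 4}, leaving only 5.
Block 3, plot 4: block 3 has {2, 3, 4, 5, 6} and plot 4 has {2, 4}, leaving only 1.
So block 3 reads: 6 2 3 1 4 5.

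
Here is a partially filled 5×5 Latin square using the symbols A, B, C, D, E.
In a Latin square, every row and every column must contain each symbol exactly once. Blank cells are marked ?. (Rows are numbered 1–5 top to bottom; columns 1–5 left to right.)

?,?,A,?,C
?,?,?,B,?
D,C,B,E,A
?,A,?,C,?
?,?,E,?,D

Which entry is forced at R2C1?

A

Row 1, column 4: row 1 has {A, C} and column 4 has {B, C, E}, leaving only D.
Row 2, column 5: row 2 has {B} and column 5 has {A, C, D}, leaving only E.
Row 2, column 2: row 2 has {B, E} and column 2 has {A, C}, leaving only D.
Row 2, column 3: row 2 has {B, D, E} and column 3 has {A, B, E}, leaving only C.
Row 2 already has {B, C, D, E} and column 1 already has {D}, so row 2, column 1 must be A.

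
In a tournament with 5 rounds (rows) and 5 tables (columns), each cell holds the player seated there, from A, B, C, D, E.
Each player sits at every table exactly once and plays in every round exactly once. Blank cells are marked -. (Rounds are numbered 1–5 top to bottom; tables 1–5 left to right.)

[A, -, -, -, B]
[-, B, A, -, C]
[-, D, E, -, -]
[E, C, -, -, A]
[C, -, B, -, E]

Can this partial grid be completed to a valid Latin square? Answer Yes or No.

No

Round 3, table 5: round 3 together with table 5 already contain {A, B, C, D, E} — every symbol — so nothing can go there. The grid has no valid completion.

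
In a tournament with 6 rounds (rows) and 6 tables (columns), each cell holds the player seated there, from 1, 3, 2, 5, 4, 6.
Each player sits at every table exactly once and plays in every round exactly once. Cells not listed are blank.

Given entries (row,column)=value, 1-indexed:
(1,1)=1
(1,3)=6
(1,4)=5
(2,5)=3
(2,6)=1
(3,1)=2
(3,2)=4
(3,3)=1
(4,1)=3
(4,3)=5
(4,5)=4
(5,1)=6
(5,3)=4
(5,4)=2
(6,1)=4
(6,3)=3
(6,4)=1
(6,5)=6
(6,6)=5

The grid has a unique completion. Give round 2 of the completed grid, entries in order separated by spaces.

Round 2, table 1: round 2 has {1, 3} and table 1 has {1, 3, 2, 4, 6}, leaving only 5.
Round 2, table 3: round 2 has {1, 3, 5} and table 3 has {1, 3, 5, 4, 6}, leaving only 2.
Round 2, table 2: round 2 has {1, 3, 2, 5} and table 2 has {4}, leaving only 6.
Round 2, table 4: round 2 has {1, 3, 2, 5, 6} and table 4 has {1, 2, 5}, leaving only 4.
So round 2 reads: 5 6 2 4 3 1.

5 6 2 4 3 1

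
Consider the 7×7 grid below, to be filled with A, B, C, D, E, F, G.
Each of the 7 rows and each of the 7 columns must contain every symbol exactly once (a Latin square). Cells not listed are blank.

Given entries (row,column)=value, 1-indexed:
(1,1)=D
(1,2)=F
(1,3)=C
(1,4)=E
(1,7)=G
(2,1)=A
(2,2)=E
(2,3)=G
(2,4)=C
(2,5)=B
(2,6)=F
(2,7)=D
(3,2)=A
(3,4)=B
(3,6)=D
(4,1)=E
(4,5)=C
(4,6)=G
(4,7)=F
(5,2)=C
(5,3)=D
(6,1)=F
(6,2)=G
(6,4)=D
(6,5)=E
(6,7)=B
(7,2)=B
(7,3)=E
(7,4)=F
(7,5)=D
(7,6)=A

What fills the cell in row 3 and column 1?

Row 1, column 5: row 1 has {C, D, E, F, G} and column 5 has {B, C, D, E}, leaving only A.
Row 1, column 6: row 1 has {A, C, D, E, F, G} and column 6 has {A, D, F, G}, leaving only B.
Row 3, column 3: row 3 has {A, B, D} and column 3 has {C, D, E, G}, leaving only F.
Row 3, column 5: row 3 has {A, B, D, F} and column 5 has {A, B, C, D, E}, leaving only G.
Row 3 already has {A, B, D, F, G} and column 1 already has {A, D, E, F}, so row 3, column 1 must be C.

C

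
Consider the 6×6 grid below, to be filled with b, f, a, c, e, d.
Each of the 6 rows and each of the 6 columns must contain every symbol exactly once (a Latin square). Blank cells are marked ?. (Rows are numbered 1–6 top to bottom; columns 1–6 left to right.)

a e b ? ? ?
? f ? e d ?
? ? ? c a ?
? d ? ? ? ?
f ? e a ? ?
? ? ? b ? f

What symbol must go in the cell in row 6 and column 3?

Row 3, column 2: row 3 has {a, c} and column 2 has {f, e, d}, leaving only b.
Row 4, column 4: row 4 has {d} and column 4 has {b, a, c, e}, leaving only f.
Row 1, column 4: row 1 has {b, a, e} and column 4 has {b, f, a, c, e}, leaving only d.
Row 1, column 6: row 1 has {b, a, e, d} and column 6 has {f}, leaving only c.
Row 1, column 5: row 1 has {b, a, c, e, d} and column 5 has {a, d}, leaving only f.
Row 5, column 2: row 5 has {f, a, e} and column 2 has {b, f, e, d}, leaving only c.
Row 5, column 5: row 5 has {f, a, c, e} and column 5 has {f, a, d}, leaving only b.
Row 5, column 6: row 5 has {b, f, a, c, e} and column 6 has {f, c}, leaving only d.
Row 3, column 6: row 3 has {b, a, c} and column 6 has {f, c, d}, leaving only e.
Row 3, column 1: row 3 has {b, a, c, e} and column 1 has {f, a}, leaving only d.
Row 3, column 3: row 3 has {b, a, c, e, d} and column 3 has {b, e}, leaving only f.
Row 6, column 2: row 6 has {b, f} and column 2 has {b, f, c, e, d}, leaving only a.
Row 6, column 3 is narrowed to {c, d}.
If it were c, then row 4, column 3 would be left with no valid symbol.
So row 6, column 3 must be d.

d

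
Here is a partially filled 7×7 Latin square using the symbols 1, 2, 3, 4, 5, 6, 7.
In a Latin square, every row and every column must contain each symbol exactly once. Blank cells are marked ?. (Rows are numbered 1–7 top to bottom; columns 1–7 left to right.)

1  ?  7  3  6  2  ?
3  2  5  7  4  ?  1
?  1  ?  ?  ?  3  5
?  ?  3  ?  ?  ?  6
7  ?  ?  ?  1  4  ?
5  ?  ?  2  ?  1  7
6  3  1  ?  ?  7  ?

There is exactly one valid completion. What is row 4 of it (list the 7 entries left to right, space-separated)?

4 7 3 1 2 5 6

Row 4, column 6: row 4 has {3, 6} and column 6 has {1, 2, 3, 4, 7}, leaving only 5.
Row 1, column 7: row 1 has {1, 2, 3, 6, 7} and column 7 has {1, 5, 6, 7}, leaving only 4.
Row 1, column 2: row 1 has {1, 2, 3, 4, 6, 7} and column 2 has {1, 2, 3}, leaving only 5.
Row 2, column 6: row 2 has {1, 2, 3, 4, 5, 7} and column 6 has {1, 2, 3, 4, 5, 7}, leaving only 6.
Row 5, column 2: row 5 has {1, 4, 7} and column 2 has {1, 2, 3, 5}, leaving only 6.
Row 5, column 3: row 5 has {1, 4, 6, 7} and column 3 has {1, 3, 5, 7}, leaving only 2.
Row 5, column 4: row 5 has {1, 2, 4, 6, 7} and column 4 has {2, 3, 7}, leaving only 5.
Row 5, column 7: row 5 has {1, 2, 4, 5, 6, 7} and column 7 has {1, 4, 5, 6, 7}, leaving only 3.
Row 6, column 2: row 6 has {1, 2, 5, 7} and column 2 has {1, 2, 3, 5, 6}, leaving only 4.
Row 4, column 2: row 4 has {3, 5, 6} and column 2 has {1, 2, 3, 4, 5, 6}, leaving only 7.
Row 4, column 5: row 4 has {3, 5, 6, 7} and column 5 has {1, 4, 6}, leaving only 2.
Row 4, column 1: row 4 has {2, 3, 5, 6, 7} and column 1 has {1, 3, 5, 6, 7}, leaving only 4.
Row 4, column 4: row 4 has {2, 3, 4, 5, 6, 7} and column 4 has {2, 3, 5, 7}, leaving only 1.
So row 4 reads: 4 7 3 1 2 5 6.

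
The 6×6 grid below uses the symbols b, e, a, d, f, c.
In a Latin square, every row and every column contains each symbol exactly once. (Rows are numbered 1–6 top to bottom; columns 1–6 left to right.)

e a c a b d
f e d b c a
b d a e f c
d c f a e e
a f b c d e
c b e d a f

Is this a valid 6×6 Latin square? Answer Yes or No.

Row 4 contains e twice (at columns 5 and 6); row 1 is also not a permutation.

No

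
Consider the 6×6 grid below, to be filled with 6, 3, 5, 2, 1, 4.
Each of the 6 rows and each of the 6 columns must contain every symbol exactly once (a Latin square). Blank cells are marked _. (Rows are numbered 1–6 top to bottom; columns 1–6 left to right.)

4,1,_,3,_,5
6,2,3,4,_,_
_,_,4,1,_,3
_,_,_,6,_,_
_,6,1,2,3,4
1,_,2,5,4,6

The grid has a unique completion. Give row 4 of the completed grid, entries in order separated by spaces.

Row 4, column 3: row 4 has {6} and column 3 has {3, 2, 1, 4}, leaving only 5.
Row 1, column 3: row 1 has {3, 5, 1, 4} and column 3 has {3, 5, 2, 1, 4}, leaving only 6.
Row 1, column 5: row 1 has {6, 3, 5, 1, 4} and column 5 has {3, 4}, leaving only 2.
Row 4, column 5: row 4 has {6, 5} and column 5 has {3, 2, 4}, leaving only 1.
Row 4, column 6: row 4 has {6, 5, 1} and column 6 has {6, 3, 5, 4}, leaving only 2.
Row 4, column 1: row 4 has {6, 5, 2, 1} and column 1 has {6, 1, 4}, leaving only 3.
Row 4, column 2: row 4 has {6, 3, 5, 2, 1} and column 2 has {6, 2, 1}, leaving only 4.
So row 4 reads: 3 4 5 6 1 2.

3 4 5 6 1 2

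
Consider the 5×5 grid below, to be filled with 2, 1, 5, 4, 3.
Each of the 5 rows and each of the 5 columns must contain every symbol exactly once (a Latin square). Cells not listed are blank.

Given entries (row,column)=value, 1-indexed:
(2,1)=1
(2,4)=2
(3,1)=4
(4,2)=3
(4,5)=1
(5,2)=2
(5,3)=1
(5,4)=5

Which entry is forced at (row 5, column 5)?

4

Row 4, column 4: row 4 has {1, 3} and column 4 has {2, 5}, leaving only 4.
Row 5, column 1: row 5 has {2, 1, 5} and column 1 has {1, 4}, leaving only 3.
Row 5 already has {2, 1, 5, 3} and column 5 already has {1}, so row 5, column 5 must be 4.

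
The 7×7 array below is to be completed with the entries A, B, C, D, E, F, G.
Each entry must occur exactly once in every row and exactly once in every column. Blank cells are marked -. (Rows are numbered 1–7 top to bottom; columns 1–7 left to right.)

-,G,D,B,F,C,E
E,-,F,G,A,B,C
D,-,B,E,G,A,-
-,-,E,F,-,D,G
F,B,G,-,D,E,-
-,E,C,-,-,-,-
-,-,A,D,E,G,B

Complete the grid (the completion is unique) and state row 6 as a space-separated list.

Row 6, column 4: row 6 has {C, E} and column 4 has {B, D, E, F, G}, leaving only A.
Row 6, column 5: row 6 has {A, C, E} and column 5 has {A, D, E, F, G}, leaving only B.
Row 6, column 1: row 6 has {A, B, C, E} and column 1 has {D, E, F}, leaving only G.
Row 6, column 6: row 6 has {A, B, C, E, G} and column 6 has {A, B, C, D, E, G}, leaving only F.
Row 6, column 7: row 6 has {A, B, C, E, F, G} and column 7 has {B, C, E, G}, leaving only D.
So row 6 reads: G E C A B F D.

G E C A B F D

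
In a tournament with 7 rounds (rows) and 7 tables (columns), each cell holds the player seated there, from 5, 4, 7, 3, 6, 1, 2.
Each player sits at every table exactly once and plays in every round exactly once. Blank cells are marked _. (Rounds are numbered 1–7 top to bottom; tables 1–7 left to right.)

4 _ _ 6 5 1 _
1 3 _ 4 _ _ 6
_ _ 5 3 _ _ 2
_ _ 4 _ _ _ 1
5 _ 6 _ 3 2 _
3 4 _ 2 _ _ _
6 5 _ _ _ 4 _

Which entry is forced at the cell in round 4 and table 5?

7

Round 3, table 1: round 3 has {5, 3, 2} and table 1 has {5, 4, 3, 6, 1}, leaving only 7.
Round 3, table 6: round 3 has {5, 7, 3, 2} and table 6 has {4, 1, 2}, leaving only 6.
Round 3, table 2: round 3 has {5, 7, 3, 6, 2} and table 2 has {5, 4, 3}, leaving only 1.
Round 3, table 5: round 3 has {5, 7, 3, 6, 1, 2} and table 5 has {5, 3}, leaving only 4.
Round 4, table 1: round 4 has {4, 1} and table 1 has {5, 4, 7, 3, 6, 1}, leaving only 2.
Round 5, table 2: round 5 has {5, 3, 6, 2} and table 2 has {5, 4, 3, 1}, leaving only 7.
Round 1, table 2: round 1 has {5, 4, 6, 1} and table 2 has {5, 4, 7, 3, 1}, leaving only 2.
Round 4, table 2: round 4 has {4, 1, 2} and table 2 has {5, 4, 7, 3, 1, 2}, leaving only 6.
Round 4 already has {4, 6, 1, 2} and table 5 already has {5, 4, 3}, so round 4, table 5 must be 7.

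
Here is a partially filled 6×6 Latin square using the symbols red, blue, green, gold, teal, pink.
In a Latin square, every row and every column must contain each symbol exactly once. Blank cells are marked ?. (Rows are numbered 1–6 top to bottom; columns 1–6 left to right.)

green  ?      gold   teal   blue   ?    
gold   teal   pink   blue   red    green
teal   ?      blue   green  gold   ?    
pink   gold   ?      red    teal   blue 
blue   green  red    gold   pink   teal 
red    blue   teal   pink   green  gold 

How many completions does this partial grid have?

2

Row 1, column 2: eliminating its row and column leaves {red, pink}.
Row 1, column 6: eliminating its row and column leaves {red, pink}.
Row 3, column 2: eliminating its row and column leaves {red, pink}.
Row 3, column 6: eliminating its row and column leaves {red, pink}.
Row 4, column 3: eliminating its row and column leaves {green}.
Enumerating the assignments across these blanks that avoid any row or column repeat gives 2 completions.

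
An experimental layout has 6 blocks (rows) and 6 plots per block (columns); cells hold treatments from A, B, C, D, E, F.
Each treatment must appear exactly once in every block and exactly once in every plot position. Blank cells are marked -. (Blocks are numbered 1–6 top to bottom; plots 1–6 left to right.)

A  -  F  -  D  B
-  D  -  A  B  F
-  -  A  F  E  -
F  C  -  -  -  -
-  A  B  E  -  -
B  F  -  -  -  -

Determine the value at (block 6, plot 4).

D

Block 1, plot 2: block 1 has {A, B, D, F} and plot 2 has {A, C, D, F}, leaving only E.
Block 1, plot 4: block 1 has {A, B, D, E, F} and plot 4 has {A, E, F}, leaving only C.
Block 6 already has {B, F} and plot 4 already has {A, C, E, F}, so block 6, plot 4 must be D.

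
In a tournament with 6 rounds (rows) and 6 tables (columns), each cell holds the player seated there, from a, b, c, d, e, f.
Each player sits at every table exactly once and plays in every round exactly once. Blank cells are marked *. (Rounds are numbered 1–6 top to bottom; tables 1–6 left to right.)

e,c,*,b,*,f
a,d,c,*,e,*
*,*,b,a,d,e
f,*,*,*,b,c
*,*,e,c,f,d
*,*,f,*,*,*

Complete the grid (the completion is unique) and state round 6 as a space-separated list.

d b f e c a

Round 1, table 5: round 1 has {b, c, e, f} and table 5 has {b, d, e, f}, leaving only a.
Round 6, table 5: round 6 has {f} and table 5 has {a, b, d, e, f}, leaving only c.
Round 1, table 3: round 1 has {a, b, c, e, f} and table 3 has {b, c, e, f}, leaving only d.
Round 2, table 4: round 2 has {a, c, d, e} and table 4 has {a, b, c}, leaving only f.
Round 2, table 6: round 2 has {a, c, d, e, f} and table 6 has {c, d, e, f}, leaving only b.
Round 6, table 6: round 6 has {c, f} and table 6 has {b, c, d, e, f}, leaving only a.
Round 3, table 1: round 3 has {a, b, d, e} and table 1 has {a, e, f}, leaving only c.
Round 3, table 2: round 3 has {a, b, c, d, e} and table 2 has {c, d}, leaving only f.
Round 4, table 3: round 4 has {b, c, f} and table 3 has {b, c, d, e, f}, leaving only a.
Round 4, table 2: round 4 has {a, b, c, f} and table 2 has {c, d, f}, leaving only e.
Round 6, table 2: round 6 has {a, c, f} and table 2 has {c, d, e, f}, leaving only b.
Round 6, table 1: round 6 has {a, b, c, f} and table 1 has {a, c, e, f}, leaving only d.
Round 6, table 4: round 6 has {a, b, c, d, f} and table 4 has {a, b, c, f}, leaving only e.
So round 6 reads: d b f e c a.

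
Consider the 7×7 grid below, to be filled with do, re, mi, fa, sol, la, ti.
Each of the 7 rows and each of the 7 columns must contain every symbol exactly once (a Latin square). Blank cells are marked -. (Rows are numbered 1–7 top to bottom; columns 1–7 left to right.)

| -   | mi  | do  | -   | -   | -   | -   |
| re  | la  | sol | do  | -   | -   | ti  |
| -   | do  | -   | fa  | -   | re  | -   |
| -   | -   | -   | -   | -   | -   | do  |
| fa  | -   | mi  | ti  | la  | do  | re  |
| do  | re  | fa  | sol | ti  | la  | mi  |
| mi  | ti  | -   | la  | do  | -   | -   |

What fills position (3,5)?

mi

Row 1, column 4: row 1 has {do, mi} and column 4 has {do, fa, sol, la, ti}, leaving only re.
Row 4, column 4: row 4 has {do} and column 4 has {do, re, fa, sol, la, ti}, leaving only mi.
Row 5, column 2: row 5 has {do, re, mi, fa, la, ti} and column 2 has {do, re, mi, la, ti}, leaving only sol.
Row 4, column 2: row 4 has {do, mi} and column 2 has {do, re, mi, sol, la, ti}, leaving only fa.
Row 7, column 3: row 7 has {do, mi, la, ti} and column 3 has {do, mi, fa, sol}, leaving only re.
Row 3, column 5 is narrowed to {mi, sol}.
If it were sol, then row 3, column 3 would be left with no valid symbol.
So row 3, column 5 must be mi.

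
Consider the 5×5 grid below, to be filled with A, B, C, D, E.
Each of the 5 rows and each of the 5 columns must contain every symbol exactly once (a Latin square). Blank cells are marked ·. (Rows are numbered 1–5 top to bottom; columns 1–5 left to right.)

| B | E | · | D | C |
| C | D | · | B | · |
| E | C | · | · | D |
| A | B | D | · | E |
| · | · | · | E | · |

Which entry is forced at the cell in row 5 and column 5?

B

Row 1, column 3: row 1 has {B, C, D, E} and column 3 has {D}, leaving only A.
Row 2, column 3: row 2 has {B, C, D} and column 3 has {A, D}, leaving only E.
Row 2, column 5: row 2 has {B, C, D, E} and column 5 has {C, D, E}, leaving only A.
Row 5 already has {E} and column 5 already has {A, C, D, E}, so row 5, column 5 must be B.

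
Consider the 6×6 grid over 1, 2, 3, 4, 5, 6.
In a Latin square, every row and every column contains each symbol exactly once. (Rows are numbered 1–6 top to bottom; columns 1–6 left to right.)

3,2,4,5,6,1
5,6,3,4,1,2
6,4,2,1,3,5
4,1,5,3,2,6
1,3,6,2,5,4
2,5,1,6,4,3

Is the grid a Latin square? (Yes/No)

Each row is a permutation of the 6 symbols, and so is each column.

Yes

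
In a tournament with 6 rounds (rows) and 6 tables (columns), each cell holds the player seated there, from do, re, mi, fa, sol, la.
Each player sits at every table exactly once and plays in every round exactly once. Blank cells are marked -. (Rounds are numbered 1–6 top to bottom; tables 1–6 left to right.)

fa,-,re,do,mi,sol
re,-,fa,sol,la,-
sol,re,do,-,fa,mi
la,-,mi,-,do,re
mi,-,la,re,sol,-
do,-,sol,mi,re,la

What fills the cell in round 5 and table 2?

Round 1, table 2: round 1 has {do, re, mi, fa, sol} and table 2 has {re}, leaving only la.
Round 2, table 6: round 2 has {re, fa, sol, la} and table 6 has {re, mi, sol, la}, leaving only do.
Round 2, table 2: round 2 has {do, re, fa, sol, la} and table 2 has {re, la}, leaving only mi.
Round 3, table 4: round 3 has {do, re, mi, fa, sol} and table 4 has {do, re, mi, sol}, leaving only la.
Round 4, table 4: round 4 has {do, re, mi, la} and table 4 has {do, re, mi, sol, la}, leaving only fa.
Round 4, table 2: round 4 has {do, re, mi, fa, la} and table 2 has {re, mi, la}, leaving only sol.
Round 5, table 6: round 5 has {re, mi, sol, la} and table 6 has {do, re, mi, sol, la}, leaving only fa.
Round 5 already has {re, mi, fa, sol, la} and table 2 already has {re, mi, sol, la}, so round 5, table 2 must be do.

do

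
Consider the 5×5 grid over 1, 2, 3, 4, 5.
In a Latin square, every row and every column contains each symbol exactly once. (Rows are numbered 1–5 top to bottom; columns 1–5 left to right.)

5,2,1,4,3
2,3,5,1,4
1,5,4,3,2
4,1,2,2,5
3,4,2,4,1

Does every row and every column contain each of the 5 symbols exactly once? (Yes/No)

No

Row 4 contains 2 twice (at columns 3 and 4); row 5 is also not a permutation.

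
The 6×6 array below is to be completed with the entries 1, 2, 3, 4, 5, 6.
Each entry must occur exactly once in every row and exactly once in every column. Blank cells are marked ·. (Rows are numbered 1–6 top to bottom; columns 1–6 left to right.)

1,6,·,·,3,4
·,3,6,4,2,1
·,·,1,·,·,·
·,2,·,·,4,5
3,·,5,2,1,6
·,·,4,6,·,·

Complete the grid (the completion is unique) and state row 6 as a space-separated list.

2 1 4 6 5 3

Row 6, column 5: row 6 has {4, 6} and column 5 has {1, 2, 3, 4}, leaving only 5.
Row 6, column 1: row 6 has {4, 5, 6} and column 1 has {1, 3}, leaving only 2.
Row 6, column 2: row 6 has {2, 4, 5, 6} and column 2 has {2, 3, 6}, leaving only 1.
Row 6, column 6: row 6 has {1, 2, 4, 5, 6} and column 6 has {1, 4, 5, 6}, leaving only 3.
So row 6 reads: 2 1 4 6 5 3.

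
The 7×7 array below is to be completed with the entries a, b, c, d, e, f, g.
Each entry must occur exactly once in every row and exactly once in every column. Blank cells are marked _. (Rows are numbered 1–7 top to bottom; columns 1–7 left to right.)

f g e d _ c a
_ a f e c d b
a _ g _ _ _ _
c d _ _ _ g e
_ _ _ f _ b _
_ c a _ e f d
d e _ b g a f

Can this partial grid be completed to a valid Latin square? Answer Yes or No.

Row 5, column 2: row 5 together with column 2 already contain {a, b, c, d, e, f, g} — every symbol — so nothing can go there. The grid has no valid completion.

No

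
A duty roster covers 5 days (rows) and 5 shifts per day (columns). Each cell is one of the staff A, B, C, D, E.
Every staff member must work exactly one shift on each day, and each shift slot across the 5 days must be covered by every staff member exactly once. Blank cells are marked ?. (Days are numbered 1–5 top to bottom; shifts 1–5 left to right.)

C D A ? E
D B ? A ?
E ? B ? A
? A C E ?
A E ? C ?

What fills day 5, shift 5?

B

Day 1, shift 4: day 1 has {A, C, D, E} and shift 4 has {A, C, E}, leaving only B.
Day 2, shift 3: day 2 has {A, B, D} and shift 3 has {A, B, C}, leaving only E.
Day 2, shift 5: day 2 has {A, B, D, E} and shift 5 has {A, E}, leaving only C.
Day 3, shift 2: day 3 has {A, B, E} and shift 2 has {A, B, D, E}, leaving only C.
Day 3, shift 4: day 3 has {A, B, C, E} and shift 4 has {A, B, C, E}, leaving only D.
Day 4, shift 1: day 4 has {A, C, E} and shift 1 has {A, C, D, E}, leaving only B.
Day 4, shift 5: day 4 has {A, B, C, E} and shift 5 has {A, C, E}, leaving only D.
Day 5 already has {A, C, E} and shift 5 already has {A, C, D, E}, so day 5, shift 5 must be B.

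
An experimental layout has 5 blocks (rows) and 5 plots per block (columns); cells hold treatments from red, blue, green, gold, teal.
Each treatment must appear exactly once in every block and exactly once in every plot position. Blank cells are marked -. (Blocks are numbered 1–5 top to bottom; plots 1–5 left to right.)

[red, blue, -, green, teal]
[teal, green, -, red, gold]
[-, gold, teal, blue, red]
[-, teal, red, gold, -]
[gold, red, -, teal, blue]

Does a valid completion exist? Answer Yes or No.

No block or plot among the givens repeats a symbol, and propagating forced cells runs into no contradiction.
One valid completion exists (for instance, red blue gold green teal / teal green blue red gold / green gold teal blue red / blue teal red gold green / gold red green teal blue).

Yes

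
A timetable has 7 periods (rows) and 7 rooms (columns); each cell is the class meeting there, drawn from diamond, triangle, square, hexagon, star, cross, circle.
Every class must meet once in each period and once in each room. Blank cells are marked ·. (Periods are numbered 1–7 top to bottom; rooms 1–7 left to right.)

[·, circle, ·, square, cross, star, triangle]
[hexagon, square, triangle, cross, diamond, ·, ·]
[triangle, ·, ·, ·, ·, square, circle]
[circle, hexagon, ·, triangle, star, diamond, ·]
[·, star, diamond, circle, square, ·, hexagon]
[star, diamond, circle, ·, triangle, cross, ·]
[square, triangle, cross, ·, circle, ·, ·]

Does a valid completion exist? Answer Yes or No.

Yes

No period or room among the givens repeats a symbol, and propagating forced cells runs into no contradiction.
One valid completion exists (for instance, diamond circle hexagon square cross star triangle / hexagon square triangle cross diamond circle star / triangle cross star diamond hexagon square circle / circle hexagon square triangle star diamond cross / cross star diamond circle square triangle hexagon / star diamond circle hexagon triangle cross square / square triangle cross star circle hexagon diamond).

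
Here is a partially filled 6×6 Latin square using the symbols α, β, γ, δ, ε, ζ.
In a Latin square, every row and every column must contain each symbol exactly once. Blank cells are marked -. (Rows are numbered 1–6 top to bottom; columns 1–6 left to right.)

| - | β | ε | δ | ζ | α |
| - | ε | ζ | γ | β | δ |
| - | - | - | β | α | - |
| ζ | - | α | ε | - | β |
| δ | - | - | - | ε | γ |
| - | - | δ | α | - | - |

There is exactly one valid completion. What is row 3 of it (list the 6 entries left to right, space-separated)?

Row 3, column 3: row 3 has {α, β} and column 3 has {α, δ, ε, ζ}, leaving only γ.
Row 3, column 1: row 3 has {α, β, γ} and column 1 has {δ, ζ}, leaving only ε.
Row 3, column 6: row 3 has {α, β, γ, ε} and column 6 has {α, β, γ, δ}, leaving only ζ.
Row 3, column 2: row 3 has {α, β, γ, ε, ζ} and column 2 has {β, ε}, leaving only δ.
So row 3 reads: ε δ γ β α ζ.

ε δ γ β α ζ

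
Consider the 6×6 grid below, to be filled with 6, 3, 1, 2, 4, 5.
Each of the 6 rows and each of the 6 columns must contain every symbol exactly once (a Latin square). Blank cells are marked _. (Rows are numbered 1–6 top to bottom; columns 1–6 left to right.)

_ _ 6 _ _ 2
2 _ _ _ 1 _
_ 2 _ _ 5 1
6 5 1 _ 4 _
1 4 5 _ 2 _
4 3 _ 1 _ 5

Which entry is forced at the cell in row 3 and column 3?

4

Row 1, column 2: row 1 has {6, 2} and column 2 has {3, 2, 4, 5}, leaving only 1.
Row 1, column 5: row 1 has {6, 1, 2} and column 5 has {1, 2, 4, 5}, leaving only 3.
Row 1, column 1: row 1 has {6, 3, 1, 2} and column 1 has {6, 1, 2, 4}, leaving only 5.
Row 1, column 4: row 1 has {6, 3, 1, 2, 5} and column 4 has {1}, leaving only 4.
Row 2, column 2: row 2 has {1, 2} and column 2 has {3, 1, 2, 4, 5}, leaving only 6.
Row 3, column 1: row 3 has {1, 2, 5} and column 1 has {6, 1, 2, 4, 5}, leaving only 3.
Row 3 already has {3, 1, 2, 5} and column 3 already has {6, 1, 5}, so row 3, column 3 must be 4.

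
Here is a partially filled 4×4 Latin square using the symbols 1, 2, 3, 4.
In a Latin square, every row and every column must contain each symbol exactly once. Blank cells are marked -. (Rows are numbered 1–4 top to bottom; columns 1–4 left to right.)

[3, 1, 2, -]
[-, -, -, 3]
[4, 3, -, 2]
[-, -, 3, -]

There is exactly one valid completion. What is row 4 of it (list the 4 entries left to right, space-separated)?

Row 1, column 4: row 1 has {1, 2, 3} and column 4 has {2, 3}, leaving only 4.
Row 4, column 4: row 4 has {3} and column 4 has {2, 3, 4}, leaving only 1.
Row 4, column 1: row 4 has {1, 3} and column 1 has {3, 4}, leaving only 2.
Row 4, column 2: row 4 has {1, 2, 3} and column 2 has {1, 3}, leaving only 4.
So row 4 reads: 2 4 3 1.

2 4 3 1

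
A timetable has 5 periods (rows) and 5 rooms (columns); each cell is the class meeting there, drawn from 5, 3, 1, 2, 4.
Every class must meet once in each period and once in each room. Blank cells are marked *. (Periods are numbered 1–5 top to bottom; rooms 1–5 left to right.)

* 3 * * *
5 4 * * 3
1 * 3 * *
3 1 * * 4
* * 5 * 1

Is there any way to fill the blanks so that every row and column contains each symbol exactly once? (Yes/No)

Yes

No period or room among the givens repeats a symbol, and propagating forced cells runs into no contradiction.
One valid completion exists (for instance, 2 3 4 1 5 / 5 4 1 2 3 / 1 5 3 4 2 / 3 1 2 5 4 / 4 2 5 3 1).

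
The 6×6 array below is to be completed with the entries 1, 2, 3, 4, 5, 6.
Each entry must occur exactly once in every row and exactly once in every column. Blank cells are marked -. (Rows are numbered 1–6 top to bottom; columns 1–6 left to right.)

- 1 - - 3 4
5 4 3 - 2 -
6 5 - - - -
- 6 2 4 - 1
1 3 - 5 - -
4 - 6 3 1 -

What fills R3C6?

Row 1, column 1: row 1 has {1, 3, 4} and column 1 has {1, 4, 5, 6}, leaving only 2.
Row 1, column 3: row 1 has {1, 2, 3, 4} and column 3 has {2, 3, 6}, leaving only 5.
Row 1, column 4: row 1 has {1, 2, 3, 4, 5} and column 4 has {3, 4, 5}, leaving only 6.
Row 2, column 4: row 2 has {2, 3, 4, 5} and column 4 has {3, 4, 5, 6}, leaving only 1.
Row 2, column 6: row 2 has {1, 2, 3, 4, 5} and column 6 has {1, 4}, leaving only 6.
Row 3, column 4: row 3 has {5, 6} and column 4 has {1, 3, 4, 5, 6}, leaving only 2.
Row 3 already has {2, 5, 6} and column 6 already has {1, 4, 6}, so row 3, column 6 must be 3.

3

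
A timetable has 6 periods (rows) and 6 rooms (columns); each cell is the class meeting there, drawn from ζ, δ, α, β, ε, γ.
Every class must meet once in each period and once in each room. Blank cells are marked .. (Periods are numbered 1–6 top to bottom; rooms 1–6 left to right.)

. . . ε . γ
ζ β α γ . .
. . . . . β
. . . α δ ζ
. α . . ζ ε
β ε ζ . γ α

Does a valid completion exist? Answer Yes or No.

Yes

No period or room among the givens repeats a symbol, and propagating forced cells runs into no contradiction.
One valid completion exists (for instance, α ζ δ ε β γ / ζ β α γ ε δ / γ δ ε ζ α β / ε γ β α δ ζ / δ α γ β ζ ε / β ε ζ δ γ α).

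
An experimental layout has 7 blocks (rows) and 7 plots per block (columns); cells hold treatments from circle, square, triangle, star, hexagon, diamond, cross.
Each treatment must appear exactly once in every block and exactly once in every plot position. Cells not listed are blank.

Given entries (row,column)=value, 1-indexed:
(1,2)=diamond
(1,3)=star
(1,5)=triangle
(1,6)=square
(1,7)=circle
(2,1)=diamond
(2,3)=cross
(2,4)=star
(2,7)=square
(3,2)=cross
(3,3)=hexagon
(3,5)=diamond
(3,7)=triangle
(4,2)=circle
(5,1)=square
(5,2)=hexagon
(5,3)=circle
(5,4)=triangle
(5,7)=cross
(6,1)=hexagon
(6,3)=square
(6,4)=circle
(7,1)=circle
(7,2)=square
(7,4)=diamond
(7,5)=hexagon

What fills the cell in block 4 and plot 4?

cross

Block 1, plot 1: block 1 has {circle, square, triangle, star, diamond} and plot 1 has {circle, square, hexagon, diamond}, leaving only cross.
Block 1, plot 4: block 1 has {circle, square, triangle, star, diamond, cross} and plot 4 has {circle, triangle, star, diamond}, leaving only hexagon.
Block 2, plot 2: block 2 has {square, star, diamond, cross} and plot 2 has {circle, square, hexagon, diamond, cross}, leaving only triangle.
Block 2, plot 5: block 2 has {square, triangle, star, diamond, cross} and plot 5 has {triangle, hexagon, diamond}, leaving only circle.
Block 2, plot 6: block 2 has {circle, square, triangle, star, diamond, cross} and plot 6 has {square}, leaving only hexagon.
Block 3, plot 1: block 3 has {triangle, hexagon, diamond, cross} and plot 1 has {circle, square, hexagon, diamond, cross}, leaving only star.
Block 3, plot 4: block 3 has {triangle, star, hexagon, diamond, cross} and plot 4 has {circle, triangle, star, hexagon, diamond}, leaving only square.
Block 4 already has {circle} and plot 4 already has {circle, square, triangle, star, hexagon, diamond}, so block 4, plot 4 must be cross.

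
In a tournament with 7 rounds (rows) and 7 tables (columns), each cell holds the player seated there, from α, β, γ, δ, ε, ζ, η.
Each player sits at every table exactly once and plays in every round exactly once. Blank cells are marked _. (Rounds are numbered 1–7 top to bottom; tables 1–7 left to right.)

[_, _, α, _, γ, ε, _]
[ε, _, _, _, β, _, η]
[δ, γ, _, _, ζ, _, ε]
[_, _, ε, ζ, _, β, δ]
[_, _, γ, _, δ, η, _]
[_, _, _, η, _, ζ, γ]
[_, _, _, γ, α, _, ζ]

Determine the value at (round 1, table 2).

η

Round 1, table 7: round 1 has {α, γ, ε} and table 7 has {γ, δ, ε, ζ, η}, leaving only β.
Round 1, table 4: round 1 has {α, β, γ, ε} and table 4 has {γ, ζ, η}, leaving only δ.
Round 2, table 4: round 2 has {β, ε, η} and table 4 has {γ, δ, ζ, η}, leaving only α.
Round 3, table 4: round 3 has {γ, δ, ε, ζ} and table 4 has {α, γ, δ, ζ, η}, leaving only β.
Round 3, table 3: round 3 has {β, γ, δ, ε, ζ} and table 3 has {α, γ, ε}, leaving only η.
Round 3, table 6: round 3 has {β, γ, δ, ε, ζ, η} and table 6 has {β, ε, ζ, η}, leaving only α.
Round 4, table 5: round 4 has {β, δ, ε, ζ} and table 5 has {α, β, γ, δ, ζ}, leaving only η.
Round 4, table 2: round 4 has {β, δ, ε, ζ, η} and table 2 has {γ}, leaving only α.
Round 4, table 1: round 4 has {α, β, δ, ε, ζ, η} and table 1 has {δ, ε}, leaving only γ.
Round 5, table 4: round 5 has {γ, δ, η} and table 4 has {α, β, γ, δ, ζ, η}, leaving only ε.
Round 5, table 7: round 5 has {γ, δ, ε, η} and table 7 has {β, γ, δ, ε, ζ, η}, leaving only α.
Round 6, table 5: round 6 has {γ, ζ, η} and table 5 has {α, β, γ, δ, ζ, η}, leaving only ε.
Round 7, table 6: round 7 has {α, γ, ζ} and table 6 has {α, β, ε, ζ, η}, leaving only δ.
Round 2, table 6: round 2 has {α, β, ε, η} and table 6 has {α, β, δ, ε, ζ, η}, leaving only γ.
Round 7, table 3: round 7 has {α, γ, δ, ζ} and table 3 has {α, γ, ε, η}, leaving only β.
Round 6, table 3: round 6 has {γ, ε, ζ, η} and table 3 has {α, β, γ, ε, η}, leaving only δ.
Round 2, table 3: round 2 has {α, β, γ, ε, η} and table 3 has {α, β, γ, δ, ε, η}, leaving only ζ.
Round 2, table 2: round 2 has {α, β, γ, ε, ζ, η} and table 2 has {α, γ}, leaving only δ.
Round 6, table 2: round 6 has {γ, δ, ε, ζ, η} and table 2 has {α, γ, δ}, leaving only β.
Round 5, table 2: round 5 has {α, γ, δ, ε, η} and table 2 has {α, β, γ, δ}, leaving only ζ.
Round 1 already has {α, β, γ, δ, ε} and table 2 already has {α, β, γ, δ, ζ}, so round 1, table 2 must be η.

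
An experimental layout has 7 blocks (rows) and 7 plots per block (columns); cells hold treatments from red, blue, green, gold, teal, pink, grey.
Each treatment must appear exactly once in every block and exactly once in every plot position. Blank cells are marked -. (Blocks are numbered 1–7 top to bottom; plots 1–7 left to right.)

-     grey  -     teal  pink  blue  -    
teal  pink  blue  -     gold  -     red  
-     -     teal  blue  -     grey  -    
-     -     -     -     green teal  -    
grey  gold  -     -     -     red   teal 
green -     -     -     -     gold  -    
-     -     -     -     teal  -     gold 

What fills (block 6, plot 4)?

Block 1, plot 7: block 1 has {blue, teal, pink, grey} and plot 7 has {red, gold, teal}, leaving only green.
Block 2, plot 6: block 2 has {red, blue, gold, teal, pink} and plot 6 has {red, blue, gold, teal, grey}, leaving only green.
Block 2, plot 4: block 2 has {red, blue, green, gold, teal, pink} and plot 4 has {blue, teal}, leaving only grey.
Block 3, plot 5: block 3 has {blue, teal, grey} and plot 5 has {green, gold, teal, pink}, leaving only red.
Block 3, plot 2: block 3 has {red, blue, teal, grey} and plot 2 has {gold, pink, grey}, leaving only green.
Block 3, plot 7: block 3 has {red, blue, green, teal, grey} and plot 7 has {red, green, gold, teal}, leaving only pink.
Block 3, plot 1: block 3 has {red, blue, green, teal, pink, grey} and plot 1 has {green, teal, grey}, leaving only gold.
Block 1, plot 1: block 1 has {blue, green, teal, pink, grey} and plot 1 has {green, gold, teal, grey}, leaving only red.
Block 1, plot 3: block 1 has {red, blue, green, teal, pink, grey} and plot 3 has {blue, teal}, leaving only gold.
Block 5, plot 5: block 5 has {red, gold, teal, grey} and plot 5 has {red, green, gold, teal, pink}, leaving only blue.
Block 6, plot 5: block 6 has {green, gold} and plot 5 has {red, blue, green, gold, teal, pink}, leaving only grey.
Block 6, plot 7: block 6 has {green, gold, grey} and plot 7 has {red, green, gold, teal, pink}, leaving only blue.
Block 4, plot 7: block 4 has {green, teal} and plot 7 has {red, blue, green, gold, teal, pink}, leaving only grey.
Block 7, plot 6: block 7 has {gold, teal} and plot 6 has {red, blue, green, gold, teal, grey}, leaving only pink.
Block 7, plot 1: block 7 has {gold, teal, pink} and plot 1 has {red, green, gold, teal, grey}, leaving only blue.
Block 4, plot 1: block 4 has {green, teal, grey} and plot 1 has {red, blue, green, gold, teal, grey}, leaving only pink.
Block 4, plot 3: block 4 has {green, teal, pink, grey} and plot 3 has {blue, gold, teal}, leaving only red.
Block 4, plot 2: block 4 has {red, green, teal, pink, grey} and plot 2 has {green, gold, pink, grey}, leaving only blue.
Block 4, plot 4: block 4 has {red, blue, green, teal, pink, grey} and plot 4 has {blue, teal, grey}, leaving only gold.
Block 6, plot 3: block 6 has {blue, green, gold, grey} and plot 3 has {red, blue, gold, teal}, leaving only pink.
Block 6 already has {blue, green, gold, pink, grey} and plot 4 already has {blue, gold, teal, grey}, so block 6, plot 4 must be red.

red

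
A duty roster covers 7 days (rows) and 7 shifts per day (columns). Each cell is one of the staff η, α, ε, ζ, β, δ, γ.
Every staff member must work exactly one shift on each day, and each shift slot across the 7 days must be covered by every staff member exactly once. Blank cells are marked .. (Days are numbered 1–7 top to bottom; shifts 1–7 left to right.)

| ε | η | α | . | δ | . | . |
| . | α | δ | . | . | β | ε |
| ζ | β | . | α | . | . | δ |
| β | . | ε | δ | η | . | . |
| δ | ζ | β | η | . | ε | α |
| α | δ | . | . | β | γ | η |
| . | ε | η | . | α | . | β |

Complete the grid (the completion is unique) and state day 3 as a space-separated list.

ζ β γ α ε η δ

Day 3, shift 3: day 3 has {α, ζ, β, δ} and shift 3 has {η, α, ε, β, δ}, leaving only γ.
Day 3, shift 5: day 3 has {α, ζ, β, δ, γ} and shift 5 has {η, α, β, δ}, leaving only ε.
Day 3, shift 6: day 3 has {α, ε, ζ, β, δ, γ} and shift 6 has {ε, β, γ}, leaving only η.
So day 3 reads: ζ β γ α ε η δ.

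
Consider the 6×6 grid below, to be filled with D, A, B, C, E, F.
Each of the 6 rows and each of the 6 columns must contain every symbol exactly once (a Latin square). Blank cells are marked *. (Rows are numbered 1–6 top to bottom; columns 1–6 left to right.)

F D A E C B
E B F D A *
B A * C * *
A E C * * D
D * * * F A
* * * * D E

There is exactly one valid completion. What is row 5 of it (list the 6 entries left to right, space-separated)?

Row 5, column 2: row 5 has {D, A, F} and column 2 has {D, A, B, E}, leaving only C.
Row 5, column 4: row 5 has {D, A, C, F} and column 4 has {D, C, E}, leaving only B.
Row 5, column 3: row 5 has {D, A, B, C, F} and column 3 has {A, C, F}, leaving only E.
So row 5 reads: D C E B F A.

D C E B F A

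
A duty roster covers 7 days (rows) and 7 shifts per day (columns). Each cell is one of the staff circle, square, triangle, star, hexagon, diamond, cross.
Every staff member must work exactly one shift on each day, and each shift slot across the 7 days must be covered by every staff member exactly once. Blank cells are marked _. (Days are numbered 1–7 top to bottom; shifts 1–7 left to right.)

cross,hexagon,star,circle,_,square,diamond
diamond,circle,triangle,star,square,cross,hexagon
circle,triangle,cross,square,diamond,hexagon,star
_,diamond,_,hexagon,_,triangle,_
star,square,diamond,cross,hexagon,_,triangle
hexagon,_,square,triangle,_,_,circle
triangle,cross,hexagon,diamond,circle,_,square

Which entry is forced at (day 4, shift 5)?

star

Day 1, shift 5: day 1 has {circle, square, star, hexagon, diamond, cross} and shift 5 has {circle, square, hexagon, diamond}, leaving only triangle.
Day 4, shift 1: day 4 has {triangle, hexagon, diamond} and shift 1 has {circle, triangle, star, hexagon, diamond, cross}, leaving only square.
Day 4, shift 3: day 4 has {square, triangle, hexagon, diamond} and shift 3 has {square, triangle, star, hexagon, diamond, cross}, leaving only circle.
Day 4, shift 7: day 4 has {circle, square, triangle, hexagon, diamond} and shift 7 has {circle, square, triangle, star, hexagon, diamond}, leaving only cross.
Day 4 already has {circle, square, triangle, hexagon, diamond, cross} and shift 5 already has {circle, square, triangle, hexagon, diamond}, so day 4, shift 5 must be star.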